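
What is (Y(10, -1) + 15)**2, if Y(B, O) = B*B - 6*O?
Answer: 14641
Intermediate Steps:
Y(B, O) = B**2 - 6*O
(Y(10, -1) + 15)**2 = ((10**2 - 6*(-1)) + 15)**2 = ((100 + 6) + 15)**2 = (106 + 15)**2 = 121**2 = 14641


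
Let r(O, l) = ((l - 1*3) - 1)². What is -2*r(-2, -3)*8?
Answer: -784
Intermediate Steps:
r(O, l) = (-4 + l)² (r(O, l) = ((l - 3) - 1)² = ((-3 + l) - 1)² = (-4 + l)²)
-2*r(-2, -3)*8 = -2*(-4 - 3)²*8 = -2*(-7)²*8 = -2*49*8 = -98*8 = -784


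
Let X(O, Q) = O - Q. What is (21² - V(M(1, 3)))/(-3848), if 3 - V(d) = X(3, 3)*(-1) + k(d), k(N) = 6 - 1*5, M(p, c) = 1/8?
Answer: -439/3848 ≈ -0.11409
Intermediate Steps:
M(p, c) = ⅛
k(N) = 1 (k(N) = 6 - 5 = 1)
V(d) = 2 (V(d) = 3 - ((3 - 1*3)*(-1) + 1) = 3 - ((3 - 3)*(-1) + 1) = 3 - (0*(-1) + 1) = 3 - (0 + 1) = 3 - 1*1 = 3 - 1 = 2)
(21² - V(M(1, 3)))/(-3848) = (21² - 1*2)/(-3848) = (441 - 2)*(-1/3848) = 439*(-1/3848) = -439/3848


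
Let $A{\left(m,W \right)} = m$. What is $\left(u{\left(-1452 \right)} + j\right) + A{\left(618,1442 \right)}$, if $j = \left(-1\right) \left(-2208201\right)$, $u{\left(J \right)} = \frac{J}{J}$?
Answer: $2208820$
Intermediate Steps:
$u{\left(J \right)} = 1$
$j = 2208201$
$\left(u{\left(-1452 \right)} + j\right) + A{\left(618,1442 \right)} = \left(1 + 2208201\right) + 618 = 2208202 + 618 = 2208820$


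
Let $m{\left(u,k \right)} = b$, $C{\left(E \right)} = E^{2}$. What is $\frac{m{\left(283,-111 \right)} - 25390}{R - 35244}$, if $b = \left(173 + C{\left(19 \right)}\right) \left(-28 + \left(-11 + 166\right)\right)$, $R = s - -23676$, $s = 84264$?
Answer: $\frac{10607}{18174} \approx 0.58364$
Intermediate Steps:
$R = 107940$ ($R = 84264 - -23676 = 84264 + 23676 = 107940$)
$b = 67818$ ($b = \left(173 + 19^{2}\right) \left(-28 + \left(-11 + 166\right)\right) = \left(173 + 361\right) \left(-28 + 155\right) = 534 \cdot 127 = 67818$)
$m{\left(u,k \right)} = 67818$
$\frac{m{\left(283,-111 \right)} - 25390}{R - 35244} = \frac{67818 - 25390}{107940 - 35244} = \frac{42428}{72696} = 42428 \cdot \frac{1}{72696} = \frac{10607}{18174}$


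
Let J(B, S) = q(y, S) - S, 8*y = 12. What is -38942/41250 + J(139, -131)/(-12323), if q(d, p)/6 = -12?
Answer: -241158008/254161875 ≈ -0.94884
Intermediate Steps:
y = 3/2 (y = (⅛)*12 = 3/2 ≈ 1.5000)
q(d, p) = -72 (q(d, p) = 6*(-12) = -72)
J(B, S) = -72 - S
-38942/41250 + J(139, -131)/(-12323) = -38942/41250 + (-72 - 1*(-131))/(-12323) = -38942*1/41250 + (-72 + 131)*(-1/12323) = -19471/20625 + 59*(-1/12323) = -19471/20625 - 59/12323 = -241158008/254161875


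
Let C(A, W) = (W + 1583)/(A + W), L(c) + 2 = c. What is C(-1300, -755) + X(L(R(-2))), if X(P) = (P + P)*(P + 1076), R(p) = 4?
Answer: 2953444/685 ≈ 4311.6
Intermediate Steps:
L(c) = -2 + c
X(P) = 2*P*(1076 + P) (X(P) = (2*P)*(1076 + P) = 2*P*(1076 + P))
C(A, W) = (1583 + W)/(A + W)
C(-1300, -755) + X(L(R(-2))) = (1583 - 755)/(-1300 - 755) + 2*(-2 + 4)*(1076 + (-2 + 4)) = 828/(-2055) + 2*2*(1076 + 2) = -1/2055*828 + 2*2*1078 = -276/685 + 4312 = 2953444/685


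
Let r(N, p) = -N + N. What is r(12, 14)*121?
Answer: 0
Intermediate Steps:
r(N, p) = 0
r(12, 14)*121 = 0*121 = 0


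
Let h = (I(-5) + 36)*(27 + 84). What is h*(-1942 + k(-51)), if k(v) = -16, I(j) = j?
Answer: -6737478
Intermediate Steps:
h = 3441 (h = (-5 + 36)*(27 + 84) = 31*111 = 3441)
h*(-1942 + k(-51)) = 3441*(-1942 - 16) = 3441*(-1958) = -6737478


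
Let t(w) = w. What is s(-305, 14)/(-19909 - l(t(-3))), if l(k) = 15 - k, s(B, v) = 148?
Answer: -148/19927 ≈ -0.0074271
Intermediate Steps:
s(-305, 14)/(-19909 - l(t(-3))) = 148/(-19909 - (15 - 1*(-3))) = 148/(-19909 - (15 + 3)) = 148/(-19909 - 1*18) = 148/(-19909 - 18) = 148/(-19927) = 148*(-1/19927) = -148/19927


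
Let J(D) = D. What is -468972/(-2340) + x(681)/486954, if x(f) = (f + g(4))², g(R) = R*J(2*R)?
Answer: 490507211/2434770 ≈ 201.46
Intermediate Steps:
g(R) = 2*R² (g(R) = R*(2*R) = 2*R²)
x(f) = (32 + f)² (x(f) = (f + 2*4²)² = (f + 2*16)² = (f + 32)² = (32 + f)²)
-468972/(-2340) + x(681)/486954 = -468972/(-2340) + (32 + 681)²/486954 = -468972*(-1/2340) + 713²*(1/486954) = 13027/65 + 508369*(1/486954) = 13027/65 + 508369/486954 = 490507211/2434770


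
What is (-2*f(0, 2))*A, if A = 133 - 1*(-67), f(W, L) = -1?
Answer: 400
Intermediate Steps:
A = 200 (A = 133 + 67 = 200)
(-2*f(0, 2))*A = -2*(-1)*200 = 2*200 = 400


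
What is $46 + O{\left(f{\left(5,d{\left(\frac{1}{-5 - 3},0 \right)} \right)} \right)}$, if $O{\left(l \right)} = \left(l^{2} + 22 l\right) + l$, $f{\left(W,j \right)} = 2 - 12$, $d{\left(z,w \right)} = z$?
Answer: $-84$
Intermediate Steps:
$f{\left(W,j \right)} = -10$ ($f{\left(W,j \right)} = 2 - 12 = -10$)
$O{\left(l \right)} = l^{2} + 23 l$
$46 + O{\left(f{\left(5,d{\left(\frac{1}{-5 - 3},0 \right)} \right)} \right)} = 46 - 10 \left(23 - 10\right) = 46 - 130 = -84$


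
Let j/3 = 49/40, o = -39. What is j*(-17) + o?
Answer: -4059/40 ≈ -101.47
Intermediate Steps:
j = 147/40 (j = 3*(49/40) = 147/40 ≈ 3.6750)
j*(-17) + o = (147/40)*(-17) - 39 = -2499/40 - 39 = -4059/40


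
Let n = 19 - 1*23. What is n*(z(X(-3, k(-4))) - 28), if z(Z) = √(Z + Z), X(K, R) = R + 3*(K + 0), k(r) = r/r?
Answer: 112 - 16*I ≈ 112.0 - 16.0*I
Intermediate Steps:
k(r) = 1
X(K, R) = R + 3*K
z(Z) = √2*√Z (z(Z) = √(2*Z) = √2*√Z)
n = -4 (n = 19 - 23 = -4)
n*(z(X(-3, k(-4))) - 28) = -4*(√2*√(1 + 3*(-3)) - 28) = -4*(√2*√(1 - 9) - 28) = -4*(√2*√(-8) - 28) = -4*(√2*(2*I*√2) - 28) = -4*(4*I - 28) = -4*(-28 + 4*I) = 112 - 16*I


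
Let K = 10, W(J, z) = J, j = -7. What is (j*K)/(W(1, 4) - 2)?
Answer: 70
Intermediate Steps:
(j*K)/(W(1, 4) - 2) = (-7*10)/(1 - 2) = -70/(-1) = -70*(-1) = 70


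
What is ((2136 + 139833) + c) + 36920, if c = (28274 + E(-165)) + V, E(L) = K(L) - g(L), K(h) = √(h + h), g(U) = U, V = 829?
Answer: 208157 + I*√330 ≈ 2.0816e+5 + 18.166*I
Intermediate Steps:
K(h) = √2*√h (K(h) = √(2*h) = √2*√h)
E(L) = -L + √2*√L (E(L) = √2*√L - L = -L + √2*√L)
c = 29268 + I*√330 (c = (28274 + (-1*(-165) + √2*√(-165))) + 829 = (28274 + (165 + √2*(I*√165))) + 829 = (28274 + (165 + I*√330)) + 829 = (28439 + I*√330) + 829 = 29268 + I*√330 ≈ 29268.0 + 18.166*I)
((2136 + 139833) + c) + 36920 = ((2136 + 139833) + (29268 + I*√330)) + 36920 = (141969 + (29268 + I*√330)) + 36920 = (171237 + I*√330) + 36920 = 208157 + I*√330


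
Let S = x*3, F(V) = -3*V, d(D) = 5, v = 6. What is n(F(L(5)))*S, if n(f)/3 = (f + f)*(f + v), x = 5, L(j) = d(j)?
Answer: 12150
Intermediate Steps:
L(j) = 5
S = 15 (S = 5*3 = 15)
n(f) = 6*f*(6 + f) (n(f) = 3*((f + f)*(f + 6)) = 3*((2*f)*(6 + f)) = 3*(2*f*(6 + f)) = 6*f*(6 + f))
n(F(L(5)))*S = (6*(-3*5)*(6 - 3*5))*15 = (6*(-15)*(6 - 15))*15 = (6*(-15)*(-9))*15 = 810*15 = 12150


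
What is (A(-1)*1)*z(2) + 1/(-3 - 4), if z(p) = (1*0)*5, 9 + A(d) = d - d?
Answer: -⅐ ≈ -0.14286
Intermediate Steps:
A(d) = -9 (A(d) = -9 + (d - d) = -9 + 0 = -9)
z(p) = 0 (z(p) = 0*5 = 0)
(A(-1)*1)*z(2) + 1/(-3 - 4) = -9*1*0 + 1/(-3 - 4) = -9*0 + 1/(-7) = 0 - ⅐ = -⅐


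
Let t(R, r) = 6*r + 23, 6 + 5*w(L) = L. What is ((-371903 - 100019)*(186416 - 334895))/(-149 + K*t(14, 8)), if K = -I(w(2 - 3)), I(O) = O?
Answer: -175176266595/124 ≈ -1.4127e+9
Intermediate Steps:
w(L) = -6/5 + L/5
t(R, r) = 23 + 6*r
K = 7/5 (K = -(-6/5 + (2 - 3)/5) = -(-6/5 + (1/5)*(-1)) = -(-6/5 - 1/5) = -1*(-7/5) = 7/5 ≈ 1.4000)
((-371903 - 100019)*(186416 - 334895))/(-149 + K*t(14, 8)) = ((-371903 - 100019)*(186416 - 334895))/(-149 + 7*(23 + 6*8)/5) = (-471922*(-148479))/(-149 + 7*(23 + 48)/5) = 70070506638/(-149 + (7/5)*71) = 70070506638/(-149 + 497/5) = 70070506638/(-248/5) = 70070506638*(-5/248) = -175176266595/124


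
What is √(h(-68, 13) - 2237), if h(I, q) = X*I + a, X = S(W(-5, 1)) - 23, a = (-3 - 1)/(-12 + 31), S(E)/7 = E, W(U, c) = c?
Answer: I*√414865/19 ≈ 33.9*I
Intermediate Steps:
S(E) = 7*E
a = -4/19 ≈ -0.21053
X = -16 (X = 7*1 - 23 = 7 - 23 = -16)
h(I, q) = -4/19 - 16*I (h(I, q) = -16*I - 4/19 = -4/19 - 16*I)
√(h(-68, 13) - 2237) = √((-4/19 - 16*(-68)) - 2237) = √((-4/19 + 1088) - 2237) = √(20668/19 - 2237) = √(-21835/19) = I*√414865/19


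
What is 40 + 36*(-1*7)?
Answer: -212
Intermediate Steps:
40 + 36*(-1*7) = 40 + 36*(-7) = 40 - 252 = -212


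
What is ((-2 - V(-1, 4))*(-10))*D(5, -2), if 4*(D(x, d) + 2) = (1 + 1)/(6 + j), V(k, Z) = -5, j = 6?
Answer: 235/4 ≈ 58.750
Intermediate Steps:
D(x, d) = -47/24 (D(x, d) = -2 + ((1 + 1)/(6 + 6))/4 = -2 + (2/12)/4 = -2 + (2*(1/12))/4 = -2 + (¼)*(⅙) = -2 + 1/24 = -47/24)
((-2 - V(-1, 4))*(-10))*D(5, -2) = ((-2 - 1*(-5))*(-10))*(-47/24) = ((-2 + 5)*(-10))*(-47/24) = (3*(-10))*(-47/24) = -30*(-47/24) = 235/4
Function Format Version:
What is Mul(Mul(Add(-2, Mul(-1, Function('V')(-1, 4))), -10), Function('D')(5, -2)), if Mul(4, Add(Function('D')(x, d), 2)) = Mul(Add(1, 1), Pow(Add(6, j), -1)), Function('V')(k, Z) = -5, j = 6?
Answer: Rational(235, 4) ≈ 58.750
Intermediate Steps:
Function('D')(x, d) = Rational(-47, 24) (Function('D')(x, d) = Add(-2, Mul(Rational(1, 4), Mul(Add(1, 1), Pow(Add(6, 6), -1)))) = Add(-2, Mul(Rational(1, 4), Mul(2, Pow(12, -1)))) = Add(-2, Mul(Rational(1, 4), Mul(2, Rational(1, 12)))) = Add(-2, Mul(Rational(1, 4), Rational(1, 6))) = Add(-2, Rational(1, 24)) = Rational(-47, 24))
Mul(Mul(Add(-2, Mul(-1, Function('V')(-1, 4))), -10), Function('D')(5, -2)) = Mul(Mul(Add(-2, Mul(-1, -5)), -10), Rational(-47, 24)) = Mul(Mul(Add(-2, 5), -10), Rational(-47, 24)) = Mul(Mul(3, -10), Rational(-47, 24)) = Mul(-30, Rational(-47, 24)) = Rational(235, 4)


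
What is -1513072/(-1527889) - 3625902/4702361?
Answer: 143184998374/653153240539 ≈ 0.21922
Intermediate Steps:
-1513072/(-1527889) - 3625902/4702361 = -1513072*(-1/1527889) - 3625902*1/4702361 = 137552/138899 - 3625902/4702361 = 143184998374/653153240539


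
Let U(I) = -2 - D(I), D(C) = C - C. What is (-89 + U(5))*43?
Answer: -3913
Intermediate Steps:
D(C) = 0
U(I) = -2 (U(I) = -2 - 1*0 = -2 + 0 = -2)
(-89 + U(5))*43 = (-89 - 2)*43 = -91*43 = -3913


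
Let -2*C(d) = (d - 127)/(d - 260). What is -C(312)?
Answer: 185/104 ≈ 1.7788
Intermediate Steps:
C(d) = -(-127 + d)/(2*(-260 + d)) (C(d) = -(d - 127)/(2*(d - 260)) = -(-127 + d)/(2*(-260 + d)))
-C(312) = -(127 - 1*312)/(2*(-260 + 312)) = -(127 - 312)/(2*52) = -(-185)/(2*52) = -1*(-185/104) = 185/104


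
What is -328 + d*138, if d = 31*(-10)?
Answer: -43108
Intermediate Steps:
d = -310
-328 + d*138 = -328 - 310*138 = -328 - 42780 = -43108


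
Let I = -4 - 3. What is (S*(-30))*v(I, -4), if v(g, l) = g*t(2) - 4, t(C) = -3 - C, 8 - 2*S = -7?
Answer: -6975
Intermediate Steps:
I = -7
S = 15/2 (S = 4 - ½*(-7) = 4 + 7/2 = 15/2 ≈ 7.5000)
v(g, l) = -4 - 5*g (v(g, l) = g*(-3 - 1*2) - 4 = g*(-3 - 2) - 4 = g*(-5) - 4 = -5*g - 4 = -4 - 5*g)
(S*(-30))*v(I, -4) = ((15/2)*(-30))*(-4 - 5*(-7)) = -225*(-4 + 35) = -225*31 = -6975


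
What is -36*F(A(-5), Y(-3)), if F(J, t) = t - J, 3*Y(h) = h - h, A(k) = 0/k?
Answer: 0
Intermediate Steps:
A(k) = 0
Y(h) = 0 (Y(h) = (h - h)/3 = (1/3)*0 = 0)
-36*F(A(-5), Y(-3)) = -36*(0 - 1*0) = -36*(0 + 0) = -36*0 = 0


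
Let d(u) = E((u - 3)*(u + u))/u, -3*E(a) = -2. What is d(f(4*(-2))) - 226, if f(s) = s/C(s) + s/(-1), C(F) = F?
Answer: -6100/27 ≈ -225.93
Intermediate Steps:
E(a) = 2/3 (E(a) = -1/3*(-2) = 2/3)
f(s) = 1 - s (f(s) = s/s + s/(-1) = 1 + s*(-1) = 1 - s)
d(u) = 2/(3*u)
d(f(4*(-2))) - 226 = 2/(3*(1 - 4*(-2))) - 226 = 2/(3*(1 - 1*(-8))) - 226 = 2/(3*(1 + 8)) - 226 = (2/3)/9 - 226 = (2/3)*(1/9) - 226 = 2/27 - 226 = -6100/27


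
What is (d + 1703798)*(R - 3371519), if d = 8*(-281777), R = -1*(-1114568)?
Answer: 1242266455518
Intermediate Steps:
R = 1114568
d = -2254216
(d + 1703798)*(R - 3371519) = (-2254216 + 1703798)*(1114568 - 3371519) = -550418*(-2256951) = 1242266455518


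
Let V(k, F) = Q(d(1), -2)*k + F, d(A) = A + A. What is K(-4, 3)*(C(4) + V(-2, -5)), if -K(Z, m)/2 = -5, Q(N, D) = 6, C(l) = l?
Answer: -130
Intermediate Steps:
d(A) = 2*A
V(k, F) = F + 6*k (V(k, F) = 6*k + F = F + 6*k)
K(Z, m) = 10 (K(Z, m) = -2*(-5) = 10)
K(-4, 3)*(C(4) + V(-2, -5)) = 10*(4 + (-5 + 6*(-2))) = 10*(4 + (-5 - 12)) = 10*(4 - 17) = 10*(-13) = -130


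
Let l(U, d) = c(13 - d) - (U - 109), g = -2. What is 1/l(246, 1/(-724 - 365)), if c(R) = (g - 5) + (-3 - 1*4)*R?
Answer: -1089/255922 ≈ -0.0042552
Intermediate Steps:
c(R) = -7 - 7*R (c(R) = (-2 - 5) + (-3 - 1*4)*R = -7 + (-3 - 4)*R = -7 - 7*R)
l(U, d) = 11 - U + 7*d (l(U, d) = (-7 - 7*(13 - d)) - (U - 109) = (-7 + (-91 + 7*d)) - (-109 + U) = (-98 + 7*d) + (109 - U) = 11 - U + 7*d)
1/l(246, 1/(-724 - 365)) = 1/(11 - 1*246 + 7/(-724 - 365)) = 1/(11 - 246 + 7/(-1089)) = 1/(11 - 246 + 7*(-1/1089)) = 1/(11 - 246 - 7/1089) = 1/(-255922/1089) = -1089/255922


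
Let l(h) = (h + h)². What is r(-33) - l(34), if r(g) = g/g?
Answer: -4623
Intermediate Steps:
l(h) = 4*h² (l(h) = (2*h)² = 4*h²)
r(g) = 1
r(-33) - l(34) = 1 - 4*34² = 1 - 4*1156 = 1 - 1*4624 = 1 - 4624 = -4623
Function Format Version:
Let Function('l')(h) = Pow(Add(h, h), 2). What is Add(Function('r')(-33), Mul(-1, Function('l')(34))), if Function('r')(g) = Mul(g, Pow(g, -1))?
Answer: -4623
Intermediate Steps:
Function('l')(h) = Mul(4, Pow(h, 2)) (Function('l')(h) = Pow(Mul(2, h), 2) = Mul(4, Pow(h, 2)))
Function('r')(g) = 1
Add(Function('r')(-33), Mul(-1, Function('l')(34))) = Add(1, Mul(-1, Mul(4, Pow(34, 2)))) = Add(1, Mul(-1, Mul(4, 1156))) = Add(1, Mul(-1, 4624)) = Add(1, -4624) = -4623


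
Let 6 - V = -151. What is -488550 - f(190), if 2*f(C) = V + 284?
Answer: -977541/2 ≈ -4.8877e+5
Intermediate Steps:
V = 157 (V = 6 - 1*(-151) = 6 + 151 = 157)
f(C) = 441/2 (f(C) = (157 + 284)/2 = (½)*441 = 441/2)
-488550 - f(190) = -488550 - 1*441/2 = -488550 - 441/2 = -977541/2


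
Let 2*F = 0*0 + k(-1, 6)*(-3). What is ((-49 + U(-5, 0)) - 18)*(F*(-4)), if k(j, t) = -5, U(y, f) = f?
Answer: 2010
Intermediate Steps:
F = 15/2 (F = (0*0 - 5*(-3))/2 = (0 + 15)/2 = (½)*15 = 15/2 ≈ 7.5000)
((-49 + U(-5, 0)) - 18)*(F*(-4)) = ((-49 + 0) - 18)*((15/2)*(-4)) = (-49 - 18)*(-30) = -67*(-30) = 2010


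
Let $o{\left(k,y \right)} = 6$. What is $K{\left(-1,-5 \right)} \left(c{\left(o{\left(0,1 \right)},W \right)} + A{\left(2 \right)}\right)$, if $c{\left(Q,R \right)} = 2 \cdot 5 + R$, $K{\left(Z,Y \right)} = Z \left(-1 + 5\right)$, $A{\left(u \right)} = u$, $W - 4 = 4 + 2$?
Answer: $-88$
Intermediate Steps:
$W = 10$ ($W = 4 + \left(4 + 2\right) = 4 + 6 = 10$)
$K{\left(Z,Y \right)} = 4 Z$ ($K{\left(Z,Y \right)} = Z 4 = 4 Z$)
$c{\left(Q,R \right)} = 10 + R$
$K{\left(-1,-5 \right)} \left(c{\left(o{\left(0,1 \right)},W \right)} + A{\left(2 \right)}\right) = 4 \left(-1\right) \left(\left(10 + 10\right) + 2\right) = - 4 \left(20 + 2\right) = \left(-4\right) 22 = -88$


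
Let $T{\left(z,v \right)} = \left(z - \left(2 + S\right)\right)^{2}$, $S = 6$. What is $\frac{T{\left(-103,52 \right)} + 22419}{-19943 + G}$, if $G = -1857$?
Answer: $- \frac{1737}{1090} \approx -1.5936$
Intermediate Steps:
$T{\left(z,v \right)} = \left(-8 + z\right)^{2}$ ($T{\left(z,v \right)} = \left(z - 8\right)^{2} = \left(-8 + z\right)^{2}$)
$\frac{T{\left(-103,52 \right)} + 22419}{-19943 + G} = \frac{\left(8 - -103\right)^{2} + 22419}{-19943 - 1857} = \frac{\left(8 + 103\right)^{2} + 22419}{-21800} = \left(111^{2} + 22419\right) \left(- \frac{1}{21800}\right) = \left(12321 + 22419\right) \left(- \frac{1}{21800}\right) = 34740 \left(- \frac{1}{21800}\right) = - \frac{1737}{1090}$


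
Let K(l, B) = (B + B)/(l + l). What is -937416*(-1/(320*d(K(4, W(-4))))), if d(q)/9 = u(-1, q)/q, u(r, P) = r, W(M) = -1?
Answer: 39059/480 ≈ 81.373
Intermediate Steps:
K(l, B) = B/l (K(l, B) = (2*B)/((2*l)) = (2*B)*(1/(2*l)) = B/l)
d(q) = -9/q (d(q) = 9*(-1/q) = -9/q)
-937416*(-1/(320*d(K(4, W(-4))))) = -937416/(-(-90)/((-1/4))*32) = -937416/(-(-90)/((-1*¼))*32) = -937416/(-(-90)/(-¼)*32) = -937416/(-(-90)*(-4)*32) = -937416/(-10*36*32) = -937416/((-360*32)) = -937416/(-11520) = -937416*(-1/11520) = 39059/480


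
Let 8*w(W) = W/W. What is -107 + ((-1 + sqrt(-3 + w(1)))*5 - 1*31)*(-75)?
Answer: 2593 - 375*I*sqrt(46)/4 ≈ 2593.0 - 635.84*I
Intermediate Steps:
w(W) = 1/8 (w(W) = (W/W)/8 = (1/8)*1 = 1/8)
-107 + ((-1 + sqrt(-3 + w(1)))*5 - 1*31)*(-75) = -107 + ((-1 + sqrt(-3 + 1/8))*5 - 1*31)*(-75) = -107 + ((-1 + sqrt(-23/8))*5 - 31)*(-75) = -107 + ((-1 + I*sqrt(46)/4)*5 - 31)*(-75) = -107 + ((-5 + 5*I*sqrt(46)/4) - 31)*(-75) = -107 + (-36 + 5*I*sqrt(46)/4)*(-75) = -107 + (2700 - 375*I*sqrt(46)/4) = 2593 - 375*I*sqrt(46)/4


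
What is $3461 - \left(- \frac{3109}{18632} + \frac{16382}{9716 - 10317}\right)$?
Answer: $\frac{39062794485}{11197832} \approx 3488.4$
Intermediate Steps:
$3461 - \left(- \frac{3109}{18632} + \frac{16382}{9716 - 10317}\right) = 3461 - \left(- \frac{3109}{18632} + \frac{16382}{-601}\right) = 3461 + \left(\frac{3109}{18632} - - \frac{16382}{601}\right) = 3461 + \left(\frac{3109}{18632} + \frac{16382}{601}\right) = 3461 + \frac{307097933}{11197832} = \frac{39062794485}{11197832}$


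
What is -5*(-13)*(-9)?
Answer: -585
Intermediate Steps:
-5*(-13)*(-9) = 65*(-9) = -585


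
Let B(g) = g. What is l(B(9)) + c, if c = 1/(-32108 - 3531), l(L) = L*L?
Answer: 2886758/35639 ≈ 81.000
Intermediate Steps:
l(L) = L**2
c = -1/35639 (c = 1/(-35639) = -1/35639 ≈ -2.8059e-5)
l(B(9)) + c = 9**2 - 1/35639 = 81 - 1/35639 = 2886758/35639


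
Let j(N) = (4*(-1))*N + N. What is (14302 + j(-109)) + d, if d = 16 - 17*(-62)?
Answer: 15699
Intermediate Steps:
d = 1070 (d = 16 + 1054 = 1070)
j(N) = -3*N (j(N) = -4*N + N = -3*N)
(14302 + j(-109)) + d = (14302 - 3*(-109)) + 1070 = (14302 + 327) + 1070 = 14629 + 1070 = 15699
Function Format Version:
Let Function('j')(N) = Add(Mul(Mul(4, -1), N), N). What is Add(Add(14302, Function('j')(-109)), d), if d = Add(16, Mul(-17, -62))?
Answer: 15699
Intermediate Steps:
d = 1070 (d = Add(16, 1054) = 1070)
Function('j')(N) = Mul(-3, N) (Function('j')(N) = Add(Mul(-4, N), N) = Mul(-3, N))
Add(Add(14302, Function('j')(-109)), d) = Add(Add(14302, Mul(-3, -109)), 1070) = Add(Add(14302, 327), 1070) = Add(14629, 1070) = 15699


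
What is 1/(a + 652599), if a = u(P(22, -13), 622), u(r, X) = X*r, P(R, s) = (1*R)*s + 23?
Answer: 1/489013 ≈ 2.0449e-6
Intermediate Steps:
P(R, s) = 23 + R*s (P(R, s) = R*s + 23 = 23 + R*s)
a = -163586 (a = 622*(23 + 22*(-13)) = 622*(23 - 286) = 622*(-263) = -163586)
1/(a + 652599) = 1/(-163586 + 652599) = 1/489013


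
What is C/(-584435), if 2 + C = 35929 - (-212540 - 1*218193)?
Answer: -93332/116887 ≈ -0.79848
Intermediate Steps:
C = 466660 (C = -2 + (35929 - (-212540 - 1*218193)) = -2 + (35929 - (-212540 - 218193)) = -2 + (35929 - 1*(-430733)) = -2 + (35929 + 430733) = -2 + 466662 = 466660)
C/(-584435) = 466660/(-584435) = 466660*(-1/584435) = -93332/116887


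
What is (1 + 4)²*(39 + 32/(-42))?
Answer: 20075/21 ≈ 955.95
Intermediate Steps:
(1 + 4)²*(39 + 32/(-42)) = 5²*(39 + 32*(-1/42)) = 25*(39 - 16/21) = 25*(803/21) = 20075/21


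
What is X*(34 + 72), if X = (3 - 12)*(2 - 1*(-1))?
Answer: -2862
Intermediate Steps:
X = -27 (X = -9*(2 + 1) = -9*3 = -27)
X*(34 + 72) = -27*(34 + 72) = -27*106 = -2862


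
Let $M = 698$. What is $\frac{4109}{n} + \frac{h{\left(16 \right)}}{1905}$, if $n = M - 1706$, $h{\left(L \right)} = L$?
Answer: $- \frac{371977}{91440} \approx -4.068$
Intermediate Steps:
$n = -1008$ ($n = 698 - 1706 = -1008$)
$\frac{4109}{n} + \frac{h{\left(16 \right)}}{1905} = \frac{4109}{-1008} + \frac{16}{1905} = 4109 \left(- \frac{1}{1008}\right) + 16 \cdot \frac{1}{1905} = - \frac{587}{144} + \frac{16}{1905} = - \frac{371977}{91440}$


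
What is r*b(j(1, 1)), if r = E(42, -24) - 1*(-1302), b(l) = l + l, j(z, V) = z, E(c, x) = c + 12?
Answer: 2712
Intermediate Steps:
E(c, x) = 12 + c
b(l) = 2*l
r = 1356 (r = (12 + 42) - 1*(-1302) = 54 + 1302 = 1356)
r*b(j(1, 1)) = 1356*(2*1) = 1356*2 = 2712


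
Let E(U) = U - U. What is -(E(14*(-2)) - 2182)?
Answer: 2182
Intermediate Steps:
E(U) = 0
-(E(14*(-2)) - 2182) = -(0 - 2182) = -1*(-2182) = 2182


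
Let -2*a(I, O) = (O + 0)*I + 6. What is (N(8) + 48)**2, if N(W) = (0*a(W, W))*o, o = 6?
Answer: 2304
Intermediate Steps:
a(I, O) = -3 - I*O/2 (a(I, O) = -((O + 0)*I + 6)/2 = -(O*I + 6)/2 = -(I*O + 6)/2 = -(6 + I*O)/2 = -3 - I*O/2)
N(W) = 0 (N(W) = (0*(-3 - W*W/2))*6 = (0*(-3 - W**2/2))*6 = 0*6 = 0)
(N(8) + 48)**2 = (0 + 48)**2 = 48**2 = 2304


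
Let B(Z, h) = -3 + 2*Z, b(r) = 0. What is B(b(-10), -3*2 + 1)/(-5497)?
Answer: 3/5497 ≈ 0.00054575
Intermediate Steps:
B(b(-10), -3*2 + 1)/(-5497) = (-3 + 2*0)/(-5497) = (-3 + 0)*(-1/5497) = -3*(-1/5497) = 3/5497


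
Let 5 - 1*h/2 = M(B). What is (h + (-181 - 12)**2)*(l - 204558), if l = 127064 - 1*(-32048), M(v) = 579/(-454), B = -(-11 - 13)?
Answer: -384399173912/227 ≈ -1.6934e+9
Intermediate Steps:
B = 24 (B = -1*(-24) = 24)
M(v) = -579/454 (M(v) = 579*(-1/454) = -579/454)
l = 159112 (l = 127064 + 32048 = 159112)
h = 2849/227 (h = 10 - 2*(-579/454) = 10 + 579/227 = 2849/227 ≈ 12.551)
(h + (-181 - 12)**2)*(l - 204558) = (2849/227 + (-181 - 12)**2)*(159112 - 204558) = (2849/227 + (-193)**2)*(-45446) = (2849/227 + 37249)*(-45446) = (8458372/227)*(-45446) = -384399173912/227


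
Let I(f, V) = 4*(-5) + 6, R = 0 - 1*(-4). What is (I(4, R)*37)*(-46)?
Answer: 23828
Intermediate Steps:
R = 4 (R = 0 + 4 = 4)
I(f, V) = -14 (I(f, V) = -20 + 6 = -14)
(I(4, R)*37)*(-46) = -14*37*(-46) = -518*(-46) = 23828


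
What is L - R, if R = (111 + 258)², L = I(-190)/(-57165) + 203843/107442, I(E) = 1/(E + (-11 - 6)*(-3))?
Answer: -38747574170751941/284575716090 ≈ -1.3616e+5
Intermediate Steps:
I(E) = 1/(51 + E) (I(E) = 1/(E - 17*(-3)) = 1/(E + 51) = 1/(51 + E))
L = 539907778549/284575716090 (L = 1/((51 - 190)*(-57165)) + 203843/107442 = -1/57165/(-139) + 203843*(1/107442) = -1/139*(-1/57165) + 203843/107442 = 1/7945935 + 203843/107442 = 539907778549/284575716090 ≈ 1.8972)
R = 136161 (R = 369² = 136161)
L - R = 539907778549/284575716090 - 1*136161 = 539907778549/284575716090 - 136161 = -38747574170751941/284575716090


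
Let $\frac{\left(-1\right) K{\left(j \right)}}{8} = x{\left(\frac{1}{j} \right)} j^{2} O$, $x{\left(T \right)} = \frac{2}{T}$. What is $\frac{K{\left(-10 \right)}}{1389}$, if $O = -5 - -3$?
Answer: $- \frac{32000}{1389} \approx -23.038$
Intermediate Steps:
$O = -2$ ($O = -5 + 3 = -2$)
$K{\left(j \right)} = 32 j^{3}$ ($K{\left(j \right)} = - 8 \frac{2}{\frac{1}{j}} j^{2} \left(-2\right) = - 8 \cdot 2 j j^{2} \left(-2\right) = - 8 \cdot 2 j^{3} \left(-2\right) = - 8 \left(- 4 j^{3}\right) = 32 j^{3}$)
$\frac{K{\left(-10 \right)}}{1389} = \frac{32 \left(-10\right)^{3}}{1389} = \frac{32 \left(-1000\right)}{1389} = \frac{1}{1389} \left(-32000\right) = - \frac{32000}{1389}$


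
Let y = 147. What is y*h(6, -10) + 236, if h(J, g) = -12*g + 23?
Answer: 21257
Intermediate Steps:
h(J, g) = 23 - 12*g
y*h(6, -10) + 236 = 147*(23 - 12*(-10)) + 236 = 147*(23 + 120) + 236 = 147*143 + 236 = 21021 + 236 = 21257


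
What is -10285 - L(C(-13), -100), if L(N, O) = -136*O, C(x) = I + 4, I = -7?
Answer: -23885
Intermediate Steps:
C(x) = -3 (C(x) = -7 + 4 = -3)
-10285 - L(C(-13), -100) = -10285 - (-136)*(-100) = -10285 - 1*13600 = -10285 - 13600 = -23885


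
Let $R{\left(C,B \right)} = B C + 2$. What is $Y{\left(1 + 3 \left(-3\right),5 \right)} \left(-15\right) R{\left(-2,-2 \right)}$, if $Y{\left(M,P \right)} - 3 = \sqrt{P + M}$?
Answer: $-270 - 90 i \sqrt{3} \approx -270.0 - 155.88 i$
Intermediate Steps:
$R{\left(C,B \right)} = 2 + B C$
$Y{\left(M,P \right)} = 3 + \sqrt{M + P}$ ($Y{\left(M,P \right)} = 3 + \sqrt{P + M} = 3 + \sqrt{M + P}$)
$Y{\left(1 + 3 \left(-3\right),5 \right)} \left(-15\right) R{\left(-2,-2 \right)} = \left(3 + \sqrt{\left(1 + 3 \left(-3\right)\right) + 5}\right) \left(-15\right) \left(2 - -4\right) = \left(3 + \sqrt{\left(1 - 9\right) + 5}\right) \left(-15\right) \left(2 + 4\right) = \left(3 + \sqrt{-8 + 5}\right) \left(-15\right) 6 = \left(3 + \sqrt{-3}\right) \left(-15\right) 6 = \left(3 + i \sqrt{3}\right) \left(-15\right) 6 = \left(-45 - 15 i \sqrt{3}\right) 6 = -270 - 90 i \sqrt{3}$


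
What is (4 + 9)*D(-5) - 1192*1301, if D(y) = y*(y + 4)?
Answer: -1550727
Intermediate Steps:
D(y) = y*(4 + y)
(4 + 9)*D(-5) - 1192*1301 = (4 + 9)*(-5*(4 - 5)) - 1192*1301 = 13*(-5*(-1)) - 1550792 = 13*5 - 1550792 = 65 - 1550792 = -1550727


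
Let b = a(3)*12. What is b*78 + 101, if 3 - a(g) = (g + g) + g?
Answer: -5515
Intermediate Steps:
a(g) = 3 - 3*g (a(g) = 3 - ((g + g) + g) = 3 - (2*g + g) = 3 - 3*g)
b = -72 (b = (3 - 3*3)*12 = (3 - 9)*12 = -6*12 = -72)
b*78 + 101 = -72*78 + 101 = -5616 + 101 = -5515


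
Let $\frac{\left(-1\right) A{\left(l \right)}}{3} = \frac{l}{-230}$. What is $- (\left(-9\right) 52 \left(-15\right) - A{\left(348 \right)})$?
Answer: $- \frac{806778}{115} \approx -7015.5$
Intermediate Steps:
$A{\left(l \right)} = \frac{3 l}{230}$ ($A{\left(l \right)} = - 3 \frac{l}{-230} = - 3 l \left(- \frac{1}{230}\right) = - 3 \left(- \frac{l}{230}\right) = \frac{3 l}{230}$)
$- (\left(-9\right) 52 \left(-15\right) - A{\left(348 \right)}) = - (\left(-9\right) 52 \left(-15\right) - \frac{3}{230} \cdot 348) = - (\left(-468\right) \left(-15\right) - \frac{522}{115}) = - (7020 - \frac{522}{115}) = \left(-1\right) \frac{806778}{115} = - \frac{806778}{115}$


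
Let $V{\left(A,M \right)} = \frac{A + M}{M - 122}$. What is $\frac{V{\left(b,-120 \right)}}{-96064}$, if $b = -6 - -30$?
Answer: $- \frac{3}{726484} \approx -4.1295 \cdot 10^{-6}$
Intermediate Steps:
$b = 24$ ($b = -6 + 30 = 24$)
$V{\left(A,M \right)} = \frac{A + M}{-122 + M}$
$\frac{V{\left(b,-120 \right)}}{-96064} = \frac{\frac{1}{-122 - 120} \left(24 - 120\right)}{-96064} = \frac{1}{-242} \left(-96\right) \left(- \frac{1}{96064}\right) = \left(- \frac{1}{242}\right) \left(-96\right) \left(- \frac{1}{96064}\right) = \frac{48}{121} \left(- \frac{1}{96064}\right) = - \frac{3}{726484}$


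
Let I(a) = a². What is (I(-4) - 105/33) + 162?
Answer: 1923/11 ≈ 174.82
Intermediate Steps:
(I(-4) - 105/33) + 162 = ((-4)² - 105/33) + 162 = (16 - 105*1/33) + 162 = (16 - 35/11) + 162 = 141/11 + 162 = 1923/11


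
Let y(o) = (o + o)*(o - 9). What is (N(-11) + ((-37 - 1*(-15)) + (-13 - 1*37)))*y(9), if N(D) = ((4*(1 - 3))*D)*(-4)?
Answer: 0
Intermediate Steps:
y(o) = 2*o*(-9 + o) (y(o) = (2*o)*(-9 + o) = 2*o*(-9 + o))
N(D) = 32*D (N(D) = ((4*(-2))*D)*(-4) = -8*D*(-4) = 32*D)
(N(-11) + ((-37 - 1*(-15)) + (-13 - 1*37)))*y(9) = (32*(-11) + ((-37 - 1*(-15)) + (-13 - 1*37)))*(2*9*(-9 + 9)) = (-352 + ((-37 + 15) + (-13 - 37)))*(2*9*0) = (-352 + (-22 - 50))*0 = (-352 - 72)*0 = -424*0 = 0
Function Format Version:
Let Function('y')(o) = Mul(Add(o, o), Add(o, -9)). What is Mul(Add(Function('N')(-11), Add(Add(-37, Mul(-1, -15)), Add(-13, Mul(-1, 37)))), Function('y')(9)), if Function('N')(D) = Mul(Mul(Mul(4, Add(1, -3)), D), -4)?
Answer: 0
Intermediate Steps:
Function('y')(o) = Mul(2, o, Add(-9, o)) (Function('y')(o) = Mul(Mul(2, o), Add(-9, o)) = Mul(2, o, Add(-9, o)))
Function('N')(D) = Mul(32, D) (Function('N')(D) = Mul(Mul(Mul(4, -2), D), -4) = Mul(Mul(-8, D), -4) = Mul(32, D))
Mul(Add(Function('N')(-11), Add(Add(-37, Mul(-1, -15)), Add(-13, Mul(-1, 37)))), Function('y')(9)) = Mul(Add(Mul(32, -11), Add(Add(-37, Mul(-1, -15)), Add(-13, Mul(-1, 37)))), Mul(2, 9, Add(-9, 9))) = Mul(Add(-352, Add(Add(-37, 15), Add(-13, -37))), Mul(2, 9, 0)) = Mul(Add(-352, Add(-22, -50)), 0) = Mul(Add(-352, -72), 0) = Mul(-424, 0) = 0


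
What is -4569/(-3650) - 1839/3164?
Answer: 3871983/5774300 ≈ 0.67055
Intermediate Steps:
-4569/(-3650) - 1839/3164 = -4569*(-1/3650) - 1839*1/3164 = 4569/3650 - 1839/3164 = 3871983/5774300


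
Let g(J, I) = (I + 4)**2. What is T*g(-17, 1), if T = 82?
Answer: 2050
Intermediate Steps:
g(J, I) = (4 + I)**2
T*g(-17, 1) = 82*(4 + 1)**2 = 82*5**2 = 82*25 = 2050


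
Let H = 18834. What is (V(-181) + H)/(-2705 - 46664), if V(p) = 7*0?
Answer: -18834/49369 ≈ -0.38149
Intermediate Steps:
V(p) = 0
(V(-181) + H)/(-2705 - 46664) = (0 + 18834)/(-2705 - 46664) = 18834/(-49369) = 18834*(-1/49369) = -18834/49369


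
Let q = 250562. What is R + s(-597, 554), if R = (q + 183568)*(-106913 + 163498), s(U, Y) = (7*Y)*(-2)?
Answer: 24565238294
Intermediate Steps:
s(U, Y) = -14*Y
R = 24565246050 (R = (250562 + 183568)*(-106913 + 163498) = 434130*56585 = 24565246050)
R + s(-597, 554) = 24565246050 - 14*554 = 24565246050 - 7756 = 24565238294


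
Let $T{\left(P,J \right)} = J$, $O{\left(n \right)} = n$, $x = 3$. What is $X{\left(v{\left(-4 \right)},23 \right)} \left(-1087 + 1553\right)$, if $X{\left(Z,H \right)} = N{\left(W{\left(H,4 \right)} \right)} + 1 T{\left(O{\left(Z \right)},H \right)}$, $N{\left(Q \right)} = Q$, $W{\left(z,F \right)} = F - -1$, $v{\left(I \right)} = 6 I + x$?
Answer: $13048$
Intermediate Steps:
$v{\left(I \right)} = 3 + 6 I$ ($v{\left(I \right)} = 6 I + 3 = 3 + 6 I$)
$W{\left(z,F \right)} = 1 + F$ ($W{\left(z,F \right)} = F + 1 = 1 + F$)
$X{\left(Z,H \right)} = 5 + H$ ($X{\left(Z,H \right)} = \left(1 + 4\right) + 1 H = 5 + H$)
$X{\left(v{\left(-4 \right)},23 \right)} \left(-1087 + 1553\right) = \left(5 + 23\right) \left(-1087 + 1553\right) = 28 \cdot 466 = 13048$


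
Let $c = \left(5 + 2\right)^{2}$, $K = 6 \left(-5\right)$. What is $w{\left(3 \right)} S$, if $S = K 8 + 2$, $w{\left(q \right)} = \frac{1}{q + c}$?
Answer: $- \frac{119}{26} \approx -4.5769$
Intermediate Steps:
$K = -30$
$c = 49$ ($c = 7^{2} = 49$)
$w{\left(q \right)} = \frac{1}{49 + q}$ ($w{\left(q \right)} = \frac{1}{q + 49} = \frac{1}{49 + q}$)
$S = -238$ ($S = \left(-30\right) 8 + 2 = -240 + 2 = -238$)
$w{\left(3 \right)} S = \frac{1}{49 + 3} \left(-238\right) = \frac{1}{52} \left(-238\right) = - \frac{119}{26}$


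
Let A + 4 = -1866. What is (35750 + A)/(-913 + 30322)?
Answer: 33880/29409 ≈ 1.1520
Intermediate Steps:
A = -1870 (A = -4 - 1866 = -1870)
(35750 + A)/(-913 + 30322) = (35750 - 1870)/(-913 + 30322) = 33880/29409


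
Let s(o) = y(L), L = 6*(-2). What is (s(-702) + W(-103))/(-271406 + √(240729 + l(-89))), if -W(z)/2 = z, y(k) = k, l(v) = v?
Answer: -13163191/18415244049 - 1552*√235/18415244049 ≈ -0.00071609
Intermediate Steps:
L = -12
W(z) = -2*z
s(o) = -12
(s(-702) + W(-103))/(-271406 + √(240729 + l(-89))) = (-12 - 2*(-103))/(-271406 + √(240729 - 89)) = (-12 + 206)/(-271406 + √240640) = 194/(-271406 + 32*√235)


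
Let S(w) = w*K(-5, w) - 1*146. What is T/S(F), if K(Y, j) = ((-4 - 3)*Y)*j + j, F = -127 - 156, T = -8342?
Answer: -4171/1441529 ≈ -0.0028935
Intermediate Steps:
F = -283
K(Y, j) = j - 7*Y*j (K(Y, j) = (-7*Y)*j + j = -7*Y*j + j = j - 7*Y*j)
S(w) = -146 + 36*w² (S(w) = w*(w*(1 - 7*(-5))) - 1*146 = w*(w*(1 + 35)) - 146 = w*(w*36) - 146 = w*(36*w) - 146 = 36*w² - 146 = -146 + 36*w²)
T/S(F) = -8342/(-146 + 36*(-283)²) = -8342/(-146 + 36*80089) = -8342/(-146 + 2883204) = -8342/2883058 = -8342*1/2883058 = -4171/1441529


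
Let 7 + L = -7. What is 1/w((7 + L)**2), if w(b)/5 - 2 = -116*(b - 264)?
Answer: 1/124710 ≈ 8.0186e-6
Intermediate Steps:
L = -14 (L = -7 - 7 = -14)
w(b) = 153130 - 580*b (w(b) = 10 + 5*(-116*(b - 264)) = 10 + 5*(-116*(-264 + b)) = 10 + 5*(30624 - 116*b) = 10 + (153120 - 580*b) = 153130 - 580*b)
1/w((7 + L)**2) = 1/(153130 - 580*(7 - 14)**2) = 1/(153130 - 580*(-7)**2) = 1/(153130 - 580*49) = 1/(153130 - 28420) = 1/124710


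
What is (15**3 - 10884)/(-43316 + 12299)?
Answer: 2503/10339 ≈ 0.24209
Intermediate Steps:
(15**3 - 10884)/(-43316 + 12299) = (3375 - 10884)/(-31017) = -7509*(-1/31017) = 2503/10339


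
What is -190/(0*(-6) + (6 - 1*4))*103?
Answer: -9785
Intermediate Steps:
-190/(0*(-6) + (6 - 1*4))*103 = -190/(0 + (6 - 4))*103 = -190/(0 + 2)*103 = -190/2*103 = -190*½*103 = -95*103 = -9785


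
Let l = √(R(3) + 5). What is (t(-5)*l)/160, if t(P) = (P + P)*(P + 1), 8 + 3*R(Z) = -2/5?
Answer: √55/20 ≈ 0.37081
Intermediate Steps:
R(Z) = -14/5 (R(Z) = -8/3 + (-2/5)/3 = -8/3 + (-2*⅕)/3 = -8/3 + (⅓)*(-⅖) = -8/3 - 2/15 = -14/5)
l = √55/5 (l = √(-14/5 + 5) = √(11/5) = √55/5 ≈ 1.4832)
t(P) = 2*P*(1 + P) (t(P) = (2*P)*(1 + P) = 2*P*(1 + P))
(t(-5)*l)/160 = ((2*(-5)*(1 - 5))*(√55/5))/160 = ((2*(-5)*(-4))*(√55/5))*(1/160) = (40*(√55/5))*(1/160) = (8*√55)*(1/160) = √55/20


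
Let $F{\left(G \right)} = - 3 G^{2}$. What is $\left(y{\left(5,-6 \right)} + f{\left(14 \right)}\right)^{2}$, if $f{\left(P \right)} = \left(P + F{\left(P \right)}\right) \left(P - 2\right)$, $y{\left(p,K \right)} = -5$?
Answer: $47513449$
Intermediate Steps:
$f{\left(P \right)} = \left(-2 + P\right) \left(P - 3 P^{2}\right)$ ($f{\left(P \right)} = \left(P - 3 P^{2}\right) \left(P - 2\right) = \left(P - 3 P^{2}\right) \left(-2 + P\right) = \left(-2 + P\right) \left(P - 3 P^{2}\right)$)
$\left(y{\left(5,-6 \right)} + f{\left(14 \right)}\right)^{2} = \left(-5 + 14 \left(-2 - 3 \cdot 14^{2} + 7 \cdot 14\right)\right)^{2} = \left(-5 + 14 \left(-2 - 588 + 98\right)\right)^{2} = \left(-5 + 14 \left(-492\right)\right)^{2} = \left(-5 - 6888\right)^{2} = \left(-6893\right)^{2} = 47513449$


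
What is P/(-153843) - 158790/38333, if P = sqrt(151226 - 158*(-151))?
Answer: -158790/38333 - 26*sqrt(259)/153843 ≈ -4.1451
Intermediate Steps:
P = 26*sqrt(259) (P = sqrt(151226 + 23858) = sqrt(175084) = 26*sqrt(259) ≈ 418.43)
P/(-153843) - 158790/38333 = (26*sqrt(259))/(-153843) - 158790/38333 = (26*sqrt(259))*(-1/153843) - 158790*1/38333 = -26*sqrt(259)/153843 - 158790/38333 = -158790/38333 - 26*sqrt(259)/153843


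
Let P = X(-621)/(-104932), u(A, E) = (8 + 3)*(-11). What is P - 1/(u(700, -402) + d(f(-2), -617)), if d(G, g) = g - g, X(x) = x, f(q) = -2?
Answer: 180073/12696772 ≈ 0.014183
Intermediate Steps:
u(A, E) = -121 (u(A, E) = 11*(-11) = -121)
d(G, g) = 0
P = 621/104932 (P = -621/(-104932) = -621*(-1/104932) = 621/104932 ≈ 0.0059181)
P - 1/(u(700, -402) + d(f(-2), -617)) = 621/104932 - 1/(-121 + 0) = 621/104932 - 1/(-121) = 621/104932 - 1*(-1/121) = 621/104932 + 1/121 = 180073/12696772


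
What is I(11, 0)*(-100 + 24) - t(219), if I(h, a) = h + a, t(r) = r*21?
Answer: -5435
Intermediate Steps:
t(r) = 21*r
I(h, a) = a + h
I(11, 0)*(-100 + 24) - t(219) = (0 + 11)*(-100 + 24) - 21*219 = 11*(-76) - 1*4599 = -836 - 4599 = -5435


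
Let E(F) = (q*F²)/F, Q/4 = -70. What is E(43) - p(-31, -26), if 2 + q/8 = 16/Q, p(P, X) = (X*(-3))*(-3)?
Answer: -16578/35 ≈ -473.66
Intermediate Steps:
Q = -280 (Q = 4*(-70) = -280)
p(P, X) = 9*X (p(P, X) = -3*X*(-3) = 9*X)
q = -576/35 (q = -16 + 8*(16/(-280)) = -16 + 8*(16*(-1/280)) = -16 + 8*(-2/35) = -16 - 16/35 = -576/35 ≈ -16.457)
E(F) = -576*F/35 (E(F) = (-576*F²/35)/F = -576*F/35)
E(43) - p(-31, -26) = -576/35*43 - 9*(-26) = -24768/35 - 1*(-234) = -24768/35 + 234 = -16578/35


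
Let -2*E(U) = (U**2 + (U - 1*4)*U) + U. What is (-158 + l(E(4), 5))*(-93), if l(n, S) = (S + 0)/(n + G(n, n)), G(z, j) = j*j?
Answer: 88133/6 ≈ 14689.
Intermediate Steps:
G(z, j) = j**2
E(U) = -U/2 - U**2/2 - U*(-4 + U)/2 (E(U) = -((U**2 + (U - 1*4)*U) + U)/2 = -((U**2 + (U - 4)*U) + U)/2 = -((U**2 + (-4 + U)*U) + U)/2 = -((U**2 + U*(-4 + U)) + U)/2 = -(U + U**2 + U*(-4 + U))/2 = -U/2 - U**2/2 - U*(-4 + U)/2)
l(n, S) = S/(n + n**2) (l(n, S) = (S + 0)/(n + n**2) = S/(n + n**2))
(-158 + l(E(4), 5))*(-93) = (-158 + 5/((((1/2)*4*(3 - 2*4)))*(1 + (1/2)*4*(3 - 2*4))))*(-93) = (-158 + 5/((((1/2)*4*(3 - 8)))*(1 + (1/2)*4*(3 - 8))))*(-93) = (-158 + 5/((((1/2)*4*(-5)))*(1 + (1/2)*4*(-5))))*(-93) = (-158 + 5/(-10*(1 - 10)))*(-93) = (-158 + 5*(-1/10)/(-9))*(-93) = (-158 + 5*(-1/10)*(-1/9))*(-93) = (-158 + 1/18)*(-93) = -2843/18*(-93) = 88133/6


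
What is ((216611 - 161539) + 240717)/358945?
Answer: 295789/358945 ≈ 0.82405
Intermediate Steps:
((216611 - 161539) + 240717)/358945 = (55072 + 240717)*(1/358945) = 295789*(1/358945) = 295789/358945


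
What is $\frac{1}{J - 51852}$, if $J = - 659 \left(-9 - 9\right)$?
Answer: $- \frac{1}{39990} \approx -2.5006 \cdot 10^{-5}$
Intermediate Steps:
$J = 11862$ ($J = - 659 \left(-9 - 9\right) = \left(-659\right) \left(-18\right) = 11862$)
$\frac{1}{J - 51852} = \frac{1}{11862 - 51852} = \frac{1}{-39990} = - \frac{1}{39990}$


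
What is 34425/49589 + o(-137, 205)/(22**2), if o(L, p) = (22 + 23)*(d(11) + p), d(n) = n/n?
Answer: 14010345/705914 ≈ 19.847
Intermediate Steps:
d(n) = 1
o(L, p) = 45 + 45*p (o(L, p) = (22 + 23)*(1 + p) = 45*(1 + p) = 45 + 45*p)
34425/49589 + o(-137, 205)/(22**2) = 34425/49589 + (45 + 45*205)/(22**2) = 34425*(1/49589) + (45 + 9225)/484 = 2025/2917 + 9270*(1/484) = 2025/2917 + 4635/242 = 14010345/705914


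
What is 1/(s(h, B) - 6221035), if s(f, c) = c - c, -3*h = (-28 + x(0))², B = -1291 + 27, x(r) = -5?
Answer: -1/6221035 ≈ -1.6075e-7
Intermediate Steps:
B = -1264
h = -363 (h = -(-28 - 5)²/3 = -⅓*(-33)² = -⅓*1089 = -363)
s(f, c) = 0
1/(s(h, B) - 6221035) = 1/(0 - 6221035) = 1/(-6221035) = -1/6221035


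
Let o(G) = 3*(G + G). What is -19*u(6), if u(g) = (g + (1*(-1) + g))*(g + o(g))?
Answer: -8778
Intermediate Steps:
o(G) = 6*G (o(G) = 3*(2*G) = 6*G)
u(g) = 7*g*(-1 + 2*g) (u(g) = (g + (1*(-1) + g))*(g + 6*g) = (g + (-1 + g))*(7*g) = (-1 + 2*g)*(7*g) = 7*g*(-1 + 2*g))
-19*u(6) = -133*6*(-1 + 2*6) = -133*6*(-1 + 12) = -133*6*11 = -19*462 = -8778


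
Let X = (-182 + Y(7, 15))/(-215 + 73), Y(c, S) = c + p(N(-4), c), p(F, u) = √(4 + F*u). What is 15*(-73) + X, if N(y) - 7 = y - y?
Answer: -155315/142 - √53/142 ≈ -1093.8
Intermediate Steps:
N(y) = 7 (N(y) = 7 + (y - y) = 7 + 0 = 7)
Y(c, S) = c + √(4 + 7*c)
X = 175/142 - √53/142 (X = (-182 + (7 + √(4 + 7*7)))/(-215 + 73) = (-182 + (7 + √(4 + 49)))/(-142) = (-182 + (7 + √53))*(-1/142) = (-175 + √53)*(-1/142) = 175/142 - √53/142 ≈ 1.1811)
15*(-73) + X = 15*(-73) + (175/142 - √53/142) = -1095 + (175/142 - √53/142) = -155315/142 - √53/142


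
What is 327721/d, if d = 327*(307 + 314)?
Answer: 327721/203067 ≈ 1.6139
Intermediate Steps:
d = 203067 (d = 327*621 = 203067)
327721/d = 327721/203067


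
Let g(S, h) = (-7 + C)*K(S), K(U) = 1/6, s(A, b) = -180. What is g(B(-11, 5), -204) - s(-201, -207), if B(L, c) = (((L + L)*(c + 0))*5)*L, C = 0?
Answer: 1073/6 ≈ 178.83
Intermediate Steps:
K(U) = 1/6
B(L, c) = 10*c*L**2 (B(L, c) = (((2*L)*c)*5)*L = ((2*L*c)*5)*L = (10*L*c)*L = 10*c*L**2)
g(S, h) = -7/6 (g(S, h) = (-7 + 0)*(1/6) = -7*1/6 = -7/6)
g(B(-11, 5), -204) - s(-201, -207) = -7/6 - 1*(-180) = -7/6 + 180 = 1073/6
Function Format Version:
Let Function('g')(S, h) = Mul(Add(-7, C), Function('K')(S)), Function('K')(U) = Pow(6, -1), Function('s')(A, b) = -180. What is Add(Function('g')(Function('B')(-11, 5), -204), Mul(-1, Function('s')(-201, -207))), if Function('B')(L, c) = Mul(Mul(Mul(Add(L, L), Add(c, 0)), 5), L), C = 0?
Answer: Rational(1073, 6) ≈ 178.83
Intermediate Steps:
Function('K')(U) = Rational(1, 6)
Function('B')(L, c) = Mul(10, c, Pow(L, 2)) (Function('B')(L, c) = Mul(Mul(Mul(Mul(2, L), c), 5), L) = Mul(Mul(Mul(2, L, c), 5), L) = Mul(Mul(10, L, c), L) = Mul(10, c, Pow(L, 2)))
Function('g')(S, h) = Rational(-7, 6) (Function('g')(S, h) = Mul(Add(-7, 0), Rational(1, 6)) = Mul(-7, Rational(1, 6)) = Rational(-7, 6))
Add(Function('g')(Function('B')(-11, 5), -204), Mul(-1, Function('s')(-201, -207))) = Add(Rational(-7, 6), Mul(-1, -180)) = Add(Rational(-7, 6), 180) = Rational(1073, 6)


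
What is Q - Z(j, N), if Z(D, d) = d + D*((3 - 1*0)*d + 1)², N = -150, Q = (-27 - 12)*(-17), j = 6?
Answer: -1208793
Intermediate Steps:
Q = 663 (Q = -39*(-17) = 663)
Z(D, d) = d + D*(1 + 3*d)² (Z(D, d) = d + D*((3 + 0)*d + 1)² = d + D*(3*d + 1)² = d + D*(1 + 3*d)²)
Q - Z(j, N) = 663 - (-150 + 6*(1 + 3*(-150))²) = 663 - (-150 + 6*(1 - 450)²) = 663 - (-150 + 6*(-449)²) = 663 - (-150 + 6*201601) = 663 - (-150 + 1209606) = 663 - 1*1209456 = 663 - 1209456 = -1208793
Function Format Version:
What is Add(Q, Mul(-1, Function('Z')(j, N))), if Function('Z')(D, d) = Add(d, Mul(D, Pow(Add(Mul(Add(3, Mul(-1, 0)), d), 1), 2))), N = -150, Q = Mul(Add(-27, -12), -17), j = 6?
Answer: -1208793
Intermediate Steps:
Q = 663 (Q = Mul(-39, -17) = 663)
Function('Z')(D, d) = Add(d, Mul(D, Pow(Add(1, Mul(3, d)), 2))) (Function('Z')(D, d) = Add(d, Mul(D, Pow(Add(Mul(Add(3, 0), d), 1), 2))) = Add(d, Mul(D, Pow(Add(Mul(3, d), 1), 2))) = Add(d, Mul(D, Pow(Add(1, Mul(3, d)), 2))))
Add(Q, Mul(-1, Function('Z')(j, N))) = Add(663, Mul(-1, Add(-150, Mul(6, Pow(Add(1, Mul(3, -150)), 2))))) = Add(663, Mul(-1, Add(-150, Mul(6, Pow(Add(1, -450), 2))))) = Add(663, Mul(-1, Add(-150, Mul(6, Pow(-449, 2))))) = Add(663, Mul(-1, Add(-150, Mul(6, 201601)))) = Add(663, Mul(-1, Add(-150, 1209606))) = Add(663, Mul(-1, 1209456)) = Add(663, -1209456) = -1208793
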